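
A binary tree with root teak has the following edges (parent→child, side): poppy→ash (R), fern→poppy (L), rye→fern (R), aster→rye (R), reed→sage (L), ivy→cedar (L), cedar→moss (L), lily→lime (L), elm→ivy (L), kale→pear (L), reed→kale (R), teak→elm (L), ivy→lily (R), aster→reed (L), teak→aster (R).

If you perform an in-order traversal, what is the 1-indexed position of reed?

In-order visits the left subtree, then the node, then the right subtree.
At teak: go left to elm.
  At elm: go left to ivy.
    At ivy: go left to cedar.
      At cedar: go left to moss.
        moss is a leaf — visit moss.
      Visit cedar.
      At cedar: no right child.
    Visit ivy.
    At ivy: go right to lily.
      At lily: go left to lime.
        lime is a leaf — visit lime.
      Visit lily.
      At lily: no right child.
  Visit elm.
  At elm: no right child.
Visit teak.
At teak: go right to aster.
  At aster: go left to reed.
    At reed: go left to sage.
      sage is a leaf — visit sage.
    Visit reed.
    At reed: go right to kale.
      At kale: go left to pear.
        pear is a leaf — visit pear.
      Visit kale.
      At kale: no right child.
  Visit aster.
  At aster: go right to rye.
    At rye: no left child.
    Visit rye.
    At rye: go right to fern.
      At fern: go left to poppy.
        At poppy: no left child.
        Visit poppy.
        At poppy: go right to ash.
          ash is a leaf — visit ash.
      Visit fern.
      At fern: no right child.
Full in-order sequence: moss, cedar, ivy, lime, lily, elm, teak, sage, reed, pear, kale, aster, rye, poppy, ash, fern.

9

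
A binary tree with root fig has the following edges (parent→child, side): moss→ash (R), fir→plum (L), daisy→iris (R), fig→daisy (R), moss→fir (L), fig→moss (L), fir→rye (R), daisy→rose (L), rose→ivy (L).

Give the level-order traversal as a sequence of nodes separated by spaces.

Level-order visits nodes level by level from the root, left to right within each level.
Level 0: fig
Level 1: moss, daisy
Level 2: fir, ash, rose, iris
Level 3: plum, rye, ivy

fig moss daisy fir ash rose iris plum rye ivy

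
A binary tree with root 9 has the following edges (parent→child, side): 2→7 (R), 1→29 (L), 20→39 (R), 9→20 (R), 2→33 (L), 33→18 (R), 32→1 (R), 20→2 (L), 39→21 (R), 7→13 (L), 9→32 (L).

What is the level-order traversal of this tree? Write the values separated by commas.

9, 32, 20, 1, 2, 39, 29, 33, 7, 21, 18, 13

Level-order visits nodes level by level from the root, left to right within each level.
Level 0: 9
Level 1: 32, 20
Level 2: 1, 2, 39
Level 3: 29, 33, 7, 21
Level 4: 18, 13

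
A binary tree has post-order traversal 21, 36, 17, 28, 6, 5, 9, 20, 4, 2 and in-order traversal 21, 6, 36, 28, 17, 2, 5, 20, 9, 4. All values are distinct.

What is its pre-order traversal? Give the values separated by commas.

2, 6, 21, 28, 36, 17, 4, 20, 5, 9

The last element of post-order is the root; it splits in-order into left and right subtrees.
Root 2: left subtree has 5 nodes {21, 6, 36, 28, 17}, right has 4 {5, 20, 9, 4}.
  Root 6: left subtree has 1 node {21}, right has 3 {36, 28, 17}.
    Root 28: left subtree has 1 node {36}, right has 1 {17}.
  Root 4: left subtree has 3 nodes {5, 20, 9}, right has 0 { }.
    Root 20: left subtree has 1 node {5}, right has 1 {9}.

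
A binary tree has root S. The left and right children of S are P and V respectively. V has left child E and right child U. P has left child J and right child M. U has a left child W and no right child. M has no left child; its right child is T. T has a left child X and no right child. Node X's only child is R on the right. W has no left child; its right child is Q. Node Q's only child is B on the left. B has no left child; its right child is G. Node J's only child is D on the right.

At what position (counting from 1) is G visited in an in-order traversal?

In-order visits the left subtree, then the node, then the right subtree.
At S: go left to P.
  At P: go left to J.
    At J: no left child.
    Visit J.
    At J: go right to D.
      D is a leaf — visit D.
  Visit P.
  At P: go right to M.
    At M: no left child.
    Visit M.
    At M: go right to T.
      At T: go left to X.
        At X: no left child.
        Visit X.
        At X: go right to R.
          R is a leaf — visit R.
      Visit T.
      At T: no right child.
Visit S.
At S: go right to V.
  At V: go left to E.
    E is a leaf — visit E.
  Visit V.
  At V: go right to U.
    At U: go left to W.
      At W: no left child.
      Visit W.
      At W: go right to Q.
        At Q: go left to B.
          At B: no left child.
          Visit B.
          At B: go right to G.
            G is a leaf — visit G.
        Visit Q.
        At Q: no right child.
    Visit U.
    At U: no right child.
Full in-order sequence: J, D, P, M, X, R, T, S, E, V, W, B, G, Q, U.

13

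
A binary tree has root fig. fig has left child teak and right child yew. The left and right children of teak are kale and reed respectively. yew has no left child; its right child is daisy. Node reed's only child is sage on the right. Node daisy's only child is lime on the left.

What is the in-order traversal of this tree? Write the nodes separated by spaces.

kale teak reed sage fig yew lime daisy

In-order visits the left subtree, then the node, then the right subtree.
At fig: go left to teak.
  At teak: go left to kale.
    kale is a leaf — visit kale.
  Visit teak.
  At teak: go right to reed.
    At reed: no left child.
    Visit reed.
    At reed: go right to sage.
      sage is a leaf — visit sage.
Visit fig.
At fig: go right to yew.
  At yew: no left child.
  Visit yew.
  At yew: go right to daisy.
    At daisy: go left to lime.
      lime is a leaf — visit lime.
    Visit daisy.
    At daisy: no right child.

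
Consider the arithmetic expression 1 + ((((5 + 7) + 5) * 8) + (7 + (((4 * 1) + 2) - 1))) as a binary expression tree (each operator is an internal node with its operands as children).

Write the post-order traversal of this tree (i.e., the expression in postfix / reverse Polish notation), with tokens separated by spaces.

Post-order on an expression tree gives postfix notation: for each operator, emit left operand, right operand, then the operator.

1 5 7 + 5 + 8 * 7 4 1 * 2 + 1 - + + +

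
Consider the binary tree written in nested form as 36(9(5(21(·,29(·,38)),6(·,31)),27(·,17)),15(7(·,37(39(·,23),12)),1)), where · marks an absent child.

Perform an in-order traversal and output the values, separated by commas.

In-order visits the left subtree, then the node, then the right subtree.
At 36: go left to 9.
  At 9: go left to 5.
    At 5: go left to 21.
      At 21: no left child.
      Visit 21.
      At 21: go right to 29.
        At 29: no left child.
        Visit 29.
        At 29: go right to 38.
          38 is a leaf — visit 38.
    Visit 5.
    At 5: go right to 6.
      At 6: no left child.
      Visit 6.
      At 6: go right to 31.
        31 is a leaf — visit 31.
  Visit 9.
  At 9: go right to 27.
    At 27: no left child.
    Visit 27.
    At 27: go right to 17.
      17 is a leaf — visit 17.
Visit 36.
At 36: go right to 15.
  At 15: go left to 7.
    At 7: no left child.
    Visit 7.
    At 7: go right to 37.
      At 37: go left to 39.
        At 39: no left child.
        Visit 39.
        At 39: go right to 23.
          23 is a leaf — visit 23.
      Visit 37.
      At 37: go right to 12.
        12 is a leaf — visit 12.
  Visit 15.
  At 15: go right to 1.
    1 is a leaf — visit 1.

21, 29, 38, 5, 6, 31, 9, 27, 17, 36, 7, 39, 23, 37, 12, 15, 1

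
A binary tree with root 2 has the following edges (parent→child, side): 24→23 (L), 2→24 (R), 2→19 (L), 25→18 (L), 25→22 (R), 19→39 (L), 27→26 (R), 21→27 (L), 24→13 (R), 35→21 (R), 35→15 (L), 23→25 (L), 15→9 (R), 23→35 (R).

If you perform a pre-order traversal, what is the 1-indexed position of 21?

Pre-order visits the node, then its left subtree, then its right subtree.
Visit 2.
At 2: go left to 19.
  Visit 19.
  At 19: go left to 39.
    39 is a leaf — visit 39.
  At 19: no right child.
At 2: go right to 24.
  Visit 24.
  At 24: go left to 23.
    Visit 23.
    At 23: go left to 25.
      Visit 25.
      At 25: go left to 18.
        18 is a leaf — visit 18.
      At 25: go right to 22.
        22 is a leaf — visit 22.
    At 23: go right to 35.
      Visit 35.
      At 35: go left to 15.
        Visit 15.
        At 15: no left child.
        At 15: go right to 9.
          9 is a leaf — visit 9.
      At 35: go right to 21.
        Visit 21.
        At 21: go left to 27.
          Visit 27.
          At 27: no left child.
          At 27: go right to 26.
            26 is a leaf — visit 26.
        At 21: no right child.
  At 24: go right to 13.
    13 is a leaf — visit 13.
Full pre-order sequence: 2, 19, 39, 24, 23, 25, 18, 22, 35, 15, 9, 21, 27, 26, 13.

12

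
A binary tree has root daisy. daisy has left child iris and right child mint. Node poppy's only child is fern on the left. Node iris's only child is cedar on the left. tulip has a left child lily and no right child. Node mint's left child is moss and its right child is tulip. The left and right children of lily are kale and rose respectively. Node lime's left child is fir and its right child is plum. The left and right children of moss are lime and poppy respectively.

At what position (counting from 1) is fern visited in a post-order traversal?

6

Post-order visits the left subtree, then the right subtree, then the node.
At daisy: go left to iris.
  At iris: go left to cedar.
    cedar is a leaf — visit cedar.
  At iris: no right child.
  Visit iris.
At daisy: go right to mint.
  At mint: go left to moss.
    At moss: go left to lime.
      At lime: go left to fir.
        fir is a leaf — visit fir.
      At lime: go right to plum.
        plum is a leaf — visit plum.
      Visit lime.
    At moss: go right to poppy.
      At poppy: go left to fern.
        fern is a leaf — visit fern.
      At poppy: no right child.
      Visit poppy.
    Visit moss.
  At mint: go right to tulip.
    At tulip: go left to lily.
      At lily: go left to kale.
        kale is a leaf — visit kale.
      At lily: go right to rose.
        rose is a leaf — visit rose.
      Visit lily.
    At tulip: no right child.
    Visit tulip.
  Visit mint.
Visit daisy.
Full post-order sequence: cedar, iris, fir, plum, lime, fern, poppy, moss, kale, rose, lily, tulip, mint, daisy.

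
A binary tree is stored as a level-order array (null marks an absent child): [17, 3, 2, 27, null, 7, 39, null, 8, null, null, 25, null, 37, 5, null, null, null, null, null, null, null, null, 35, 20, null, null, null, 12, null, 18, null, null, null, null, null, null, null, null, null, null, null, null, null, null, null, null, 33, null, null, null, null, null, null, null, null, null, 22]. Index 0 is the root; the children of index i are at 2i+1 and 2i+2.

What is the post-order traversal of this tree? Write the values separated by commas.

Post-order visits the left subtree, then the right subtree, then the node.
At 17: go left to 3.
  At 3: go left to 27.
    At 27: no left child.
    At 27: go right to 8.
      8 is a leaf — visit 8.
    Visit 27.
  At 3: no right child.
  Visit 3.
At 17: go right to 2.
  At 2: go left to 7.
    At 7: go left to 25.
      At 25: go left to 35.
        At 35: go left to 33.
          33 is a leaf — visit 33.
        At 35: no right child.
        Visit 35.
      At 25: go right to 20.
        20 is a leaf — visit 20.
      Visit 25.
    At 7: no right child.
    Visit 7.
  At 2: go right to 39.
    At 39: go left to 37.
      At 37: no left child.
      At 37: go right to 12.
        At 12: go left to 22.
          22 is a leaf — visit 22.
        At 12: no right child.
        Visit 12.
      Visit 37.
    At 39: go right to 5.
      At 5: no left child.
      At 5: go right to 18.
        18 is a leaf — visit 18.
      Visit 5.
    Visit 39.
  Visit 2.
Visit 17.

8, 27, 3, 33, 35, 20, 25, 7, 22, 12, 37, 18, 5, 39, 2, 17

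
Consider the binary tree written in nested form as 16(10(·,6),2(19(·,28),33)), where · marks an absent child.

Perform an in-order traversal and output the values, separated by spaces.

10 6 16 19 28 2 33

In-order visits the left subtree, then the node, then the right subtree.
At 16: go left to 10.
  At 10: no left child.
  Visit 10.
  At 10: go right to 6.
    6 is a leaf — visit 6.
Visit 16.
At 16: go right to 2.
  At 2: go left to 19.
    At 19: no left child.
    Visit 19.
    At 19: go right to 28.
      28 is a leaf — visit 28.
  Visit 2.
  At 2: go right to 33.
    33 is a leaf — visit 33.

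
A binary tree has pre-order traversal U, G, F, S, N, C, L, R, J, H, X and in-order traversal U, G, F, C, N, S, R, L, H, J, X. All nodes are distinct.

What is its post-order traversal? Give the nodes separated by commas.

C, N, R, H, X, J, L, S, F, G, U

The first element of pre-order is the root; it splits in-order into left and right subtrees.
Root U: left subtree has 0 nodes { }, right has 10 {G, F, C, N, S, R, L, H, J, X}.
  Root G: left subtree has 0 nodes { }, right has 9 {F, C, N, S, R, L, H, J, X}.
    Root F: left subtree has 0 nodes { }, right has 8 {C, N, S, R, L, H, J, X}.
      Root S: left subtree has 2 nodes {C, N}, right has 5 {R, L, H, J, X}.
        Root N: left subtree has 1 node {C}, right has 0 { }.
        Root L: left subtree has 1 node {R}, right has 3 {H, J, X}.
          Root J: left subtree has 1 node {H}, right has 1 {X}.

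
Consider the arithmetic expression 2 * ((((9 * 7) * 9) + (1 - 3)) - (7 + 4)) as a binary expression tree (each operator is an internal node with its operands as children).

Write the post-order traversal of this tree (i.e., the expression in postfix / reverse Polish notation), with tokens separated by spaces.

Post-order on an expression tree gives postfix notation: for each operator, emit left operand, right operand, then the operator.

2 9 7 * 9 * 1 3 - + 7 4 + - *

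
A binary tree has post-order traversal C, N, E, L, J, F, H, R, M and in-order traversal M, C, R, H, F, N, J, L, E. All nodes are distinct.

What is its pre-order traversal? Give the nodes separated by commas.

M, R, C, H, F, J, N, L, E

The last element of post-order is the root; it splits in-order into left and right subtrees.
Root M: left subtree has 0 nodes { }, right has 8 {C, R, H, F, N, J, L, E}.
  Root R: left subtree has 1 node {C}, right has 6 {H, F, N, J, L, E}.
    Root H: left subtree has 0 nodes { }, right has 5 {F, N, J, L, E}.
      Root F: left subtree has 0 nodes { }, right has 4 {N, J, L, E}.
        Root J: left subtree has 1 node {N}, right has 2 {L, E}.
          Root L: left subtree has 0 nodes { }, right has 1 {E}.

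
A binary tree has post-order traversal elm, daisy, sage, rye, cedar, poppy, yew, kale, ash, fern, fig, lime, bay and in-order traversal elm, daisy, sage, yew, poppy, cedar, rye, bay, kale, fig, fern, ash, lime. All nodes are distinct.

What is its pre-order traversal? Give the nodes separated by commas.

The last element of post-order is the root; it splits in-order into left and right subtrees.
Root bay: left subtree has 7 nodes {elm, daisy, sage, yew, poppy, cedar, rye}, right has 5 {kale, fig, fern, ash, lime}.
  Root yew: left subtree has 3 nodes {elm, daisy, sage}, right has 3 {poppy, cedar, rye}.
    Root sage: left subtree has 2 nodes {elm, daisy}, right has 0 { }.
      Root daisy: left subtree has 1 node {elm}, right has 0 { }.
    Root poppy: left subtree has 0 nodes { }, right has 2 {cedar, rye}.
      Root cedar: left subtree has 0 nodes { }, right has 1 {rye}.
  Root lime: left subtree has 4 nodes {kale, fig, fern, ash}, right has 0 { }.
    Root fig: left subtree has 1 node {kale}, right has 2 {fern, ash}.
      Root fern: left subtree has 0 nodes { }, right has 1 {ash}.

bay, yew, sage, daisy, elm, poppy, cedar, rye, lime, fig, kale, fern, ash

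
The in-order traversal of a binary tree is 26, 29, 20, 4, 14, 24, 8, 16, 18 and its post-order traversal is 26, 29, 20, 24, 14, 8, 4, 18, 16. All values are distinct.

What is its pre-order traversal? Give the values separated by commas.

The last element of post-order is the root; it splits in-order into left and right subtrees.
Root 16: left subtree has 7 nodes {26, 29, 20, 4, 14, 24, 8}, right has 1 {18}.
  Root 4: left subtree has 3 nodes {26, 29, 20}, right has 3 {14, 24, 8}.
    Root 20: left subtree has 2 nodes {26, 29}, right has 0 { }.
      Root 29: left subtree has 1 node {26}, right has 0 { }.
    Root 8: left subtree has 2 nodes {14, 24}, right has 0 { }.
      Root 14: left subtree has 0 nodes { }, right has 1 {24}.

16, 4, 20, 29, 26, 8, 14, 24, 18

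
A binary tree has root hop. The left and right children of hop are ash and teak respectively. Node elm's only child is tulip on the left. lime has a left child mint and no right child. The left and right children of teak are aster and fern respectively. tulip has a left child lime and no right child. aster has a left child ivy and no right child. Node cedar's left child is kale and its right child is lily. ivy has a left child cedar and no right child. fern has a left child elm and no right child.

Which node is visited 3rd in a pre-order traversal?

Pre-order visits the node, then its left subtree, then its right subtree.
Visit hop.
At hop: go left to ash.
  ash is a leaf — visit ash.
At hop: go right to teak.
  Visit teak.
  At teak: go left to aster.
    Visit aster.
    At aster: go left to ivy.
      Visit ivy.
      At ivy: go left to cedar.
        Visit cedar.
        At cedar: go left to kale.
          kale is a leaf — visit kale.
        At cedar: go right to lily.
          lily is a leaf — visit lily.
      At ivy: no right child.
    At aster: no right child.
  At teak: go right to fern.
    Visit fern.
    At fern: go left to elm.
      Visit elm.
      At elm: go left to tulip.
        Visit tulip.
        At tulip: go left to lime.
          Visit lime.
          At lime: go left to mint.
            mint is a leaf — visit mint.
          At lime: no right child.
        At tulip: no right child.
      At elm: no right child.
    At fern: no right child.
Full pre-order sequence: hop, ash, teak, aster, ivy, cedar, kale, lily, fern, elm, tulip, lime, mint.

teak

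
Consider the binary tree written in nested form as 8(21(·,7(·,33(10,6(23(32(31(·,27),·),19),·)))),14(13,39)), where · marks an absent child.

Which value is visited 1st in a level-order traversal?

Level-order visits nodes level by level from the root, left to right within each level.
Level 0: 8
Level 1: 21, 14
Level 2: 7, 13, 39
Level 3: 33
Level 4: 10, 6
Level 5: 23
Level 6: 32, 19
Level 7: 31
Level 8: 27
Full level-order sequence: 8, 21, 14, 7, 13, 39, 33, 10, 6, 23, 32, 19, 31, 27.

8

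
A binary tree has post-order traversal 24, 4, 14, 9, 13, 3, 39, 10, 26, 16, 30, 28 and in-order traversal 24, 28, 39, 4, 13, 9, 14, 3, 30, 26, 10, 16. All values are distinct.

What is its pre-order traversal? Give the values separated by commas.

28, 24, 30, 39, 3, 13, 4, 9, 14, 16, 26, 10

The last element of post-order is the root; it splits in-order into left and right subtrees.
Root 28: left subtree has 1 node {24}, right has 10 {39, 4, 13, 9, 14, 3, 30, 26, 10, 16}.
  Root 30: left subtree has 6 nodes {39, 4, 13, 9, 14, 3}, right has 3 {26, 10, 16}.
    Root 39: left subtree has 0 nodes { }, right has 5 {4, 13, 9, 14, 3}.
      Root 3: left subtree has 4 nodes {4, 13, 9, 14}, right has 0 { }.
        Root 13: left subtree has 1 node {4}, right has 2 {9, 14}.
          Root 9: left subtree has 0 nodes { }, right has 1 {14}.
    Root 16: left subtree has 2 nodes {26, 10}, right has 0 { }.
      Root 26: left subtree has 0 nodes { }, right has 1 {10}.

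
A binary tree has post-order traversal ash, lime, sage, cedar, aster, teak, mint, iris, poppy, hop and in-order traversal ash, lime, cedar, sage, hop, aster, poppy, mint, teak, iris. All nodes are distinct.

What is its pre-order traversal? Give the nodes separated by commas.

The last element of post-order is the root; it splits in-order into left and right subtrees.
Root hop: left subtree has 4 nodes {ash, lime, cedar, sage}, right has 5 {aster, poppy, mint, teak, iris}.
  Root cedar: left subtree has 2 nodes {ash, lime}, right has 1 {sage}.
    Root lime: left subtree has 1 node {ash}, right has 0 { }.
  Root poppy: left subtree has 1 node {aster}, right has 3 {mint, teak, iris}.
    Root iris: left subtree has 2 nodes {mint, teak}, right has 0 { }.
      Root mint: left subtree has 0 nodes { }, right has 1 {teak}.

hop, cedar, lime, ash, sage, poppy, aster, iris, mint, teak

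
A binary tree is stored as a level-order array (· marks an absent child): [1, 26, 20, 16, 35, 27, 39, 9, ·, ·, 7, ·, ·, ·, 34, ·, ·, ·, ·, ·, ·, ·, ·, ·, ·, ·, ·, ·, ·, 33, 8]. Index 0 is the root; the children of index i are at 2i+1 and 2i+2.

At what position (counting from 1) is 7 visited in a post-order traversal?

3

Post-order visits the left subtree, then the right subtree, then the node.
At 1: go left to 26.
  At 26: go left to 16.
    At 16: go left to 9.
      9 is a leaf — visit 9.
    At 16: no right child.
    Visit 16.
  At 26: go right to 35.
    At 35: no left child.
    At 35: go right to 7.
      7 is a leaf — visit 7.
    Visit 35.
  Visit 26.
At 1: go right to 20.
  At 20: go left to 27.
    27 is a leaf — visit 27.
  At 20: go right to 39.
    At 39: no left child.
    At 39: go right to 34.
      At 34: go left to 33.
        33 is a leaf — visit 33.
      At 34: go right to 8.
        8 is a leaf — visit 8.
      Visit 34.
    Visit 39.
  Visit 20.
Visit 1.
Full post-order sequence: 9, 16, 7, 35, 26, 27, 33, 8, 34, 39, 20, 1.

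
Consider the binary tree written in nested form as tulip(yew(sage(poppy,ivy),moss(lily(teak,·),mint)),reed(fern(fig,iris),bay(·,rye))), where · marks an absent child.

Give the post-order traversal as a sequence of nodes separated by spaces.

poppy ivy sage teak lily mint moss yew fig iris fern rye bay reed tulip

Post-order visits the left subtree, then the right subtree, then the node.
At tulip: go left to yew.
  At yew: go left to sage.
    At sage: go left to poppy.
      poppy is a leaf — visit poppy.
    At sage: go right to ivy.
      ivy is a leaf — visit ivy.
    Visit sage.
  At yew: go right to moss.
    At moss: go left to lily.
      At lily: go left to teak.
        teak is a leaf — visit teak.
      At lily: no right child.
      Visit lily.
    At moss: go right to mint.
      mint is a leaf — visit mint.
    Visit moss.
  Visit yew.
At tulip: go right to reed.
  At reed: go left to fern.
    At fern: go left to fig.
      fig is a leaf — visit fig.
    At fern: go right to iris.
      iris is a leaf — visit iris.
    Visit fern.
  At reed: go right to bay.
    At bay: no left child.
    At bay: go right to rye.
      rye is a leaf — visit rye.
    Visit bay.
  Visit reed.
Visit tulip.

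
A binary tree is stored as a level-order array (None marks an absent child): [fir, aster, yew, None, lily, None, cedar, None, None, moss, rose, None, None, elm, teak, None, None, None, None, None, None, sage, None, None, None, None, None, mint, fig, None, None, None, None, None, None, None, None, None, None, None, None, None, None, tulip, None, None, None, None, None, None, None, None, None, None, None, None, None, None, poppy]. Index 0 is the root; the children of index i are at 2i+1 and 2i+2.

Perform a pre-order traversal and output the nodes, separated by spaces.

fir aster lily moss rose sage tulip yew cedar elm mint fig poppy teak

Pre-order visits the node, then its left subtree, then its right subtree.
Visit fir.
At fir: go left to aster.
  Visit aster.
  At aster: no left child.
  At aster: go right to lily.
    Visit lily.
    At lily: go left to moss.
      moss is a leaf — visit moss.
    At lily: go right to rose.
      Visit rose.
      At rose: go left to sage.
        Visit sage.
        At sage: go left to tulip.
          tulip is a leaf — visit tulip.
        At sage: no right child.
      At rose: no right child.
At fir: go right to yew.
  Visit yew.
  At yew: no left child.
  At yew: go right to cedar.
    Visit cedar.
    At cedar: go left to elm.
      Visit elm.
      At elm: go left to mint.
        mint is a leaf — visit mint.
      At elm: go right to fig.
        Visit fig.
        At fig: no left child.
        At fig: go right to poppy.
          poppy is a leaf — visit poppy.
    At cedar: go right to teak.
      teak is a leaf — visit teak.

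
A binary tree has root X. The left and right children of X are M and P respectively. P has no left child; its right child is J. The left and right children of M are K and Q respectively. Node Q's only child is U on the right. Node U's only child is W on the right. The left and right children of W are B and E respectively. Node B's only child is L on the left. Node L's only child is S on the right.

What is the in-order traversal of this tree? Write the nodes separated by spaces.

K M Q U L S B W E X P J

In-order visits the left subtree, then the node, then the right subtree.
At X: go left to M.
  At M: go left to K.
    K is a leaf — visit K.
  Visit M.
  At M: go right to Q.
    At Q: no left child.
    Visit Q.
    At Q: go right to U.
      At U: no left child.
      Visit U.
      At U: go right to W.
        At W: go left to B.
          At B: go left to L.
            At L: no left child.
            Visit L.
            At L: go right to S.
              S is a leaf — visit S.
          Visit B.
          At B: no right child.
        Visit W.
        At W: go right to E.
          E is a leaf — visit E.
Visit X.
At X: go right to P.
  At P: no left child.
  Visit P.
  At P: go right to J.
    J is a leaf — visit J.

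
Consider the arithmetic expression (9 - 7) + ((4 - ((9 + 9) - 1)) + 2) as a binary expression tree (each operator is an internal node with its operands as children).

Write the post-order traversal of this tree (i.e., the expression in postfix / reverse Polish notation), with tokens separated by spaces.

Post-order on an expression tree gives postfix notation: for each operator, emit left operand, right operand, then the operator.

9 7 - 4 9 9 + 1 - - 2 + +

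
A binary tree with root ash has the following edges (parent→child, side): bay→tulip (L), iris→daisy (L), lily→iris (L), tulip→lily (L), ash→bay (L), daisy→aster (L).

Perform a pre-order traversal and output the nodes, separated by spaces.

Pre-order visits the node, then its left subtree, then its right subtree.
Visit ash.
At ash: go left to bay.
  Visit bay.
  At bay: go left to tulip.
    Visit tulip.
    At tulip: go left to lily.
      Visit lily.
      At lily: go left to iris.
        Visit iris.
        At iris: go left to daisy.
          Visit daisy.
          At daisy: go left to aster.
            aster is a leaf — visit aster.
          At daisy: no right child.
        At iris: no right child.
      At lily: no right child.
    At tulip: no right child.
  At bay: no right child.
At ash: no right child.

ash bay tulip lily iris daisy aster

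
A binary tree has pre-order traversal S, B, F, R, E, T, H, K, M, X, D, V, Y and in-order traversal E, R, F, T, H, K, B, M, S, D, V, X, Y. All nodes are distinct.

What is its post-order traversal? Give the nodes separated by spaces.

E R K H T F M B V D Y X S

The first element of pre-order is the root; it splits in-order into left and right subtrees.
Root S: left subtree has 8 nodes {E, R, F, T, H, K, B, M}, right has 4 {D, V, X, Y}.
  Root B: left subtree has 6 nodes {E, R, F, T, H, K}, right has 1 {M}.
    Root F: left subtree has 2 nodes {E, R}, right has 3 {T, H, K}.
      Root R: left subtree has 1 node {E}, right has 0 { }.
      Root T: left subtree has 0 nodes { }, right has 2 {H, K}.
        Root H: left subtree has 0 nodes { }, right has 1 {K}.
  Root X: left subtree has 2 nodes {D, V}, right has 1 {Y}.
    Root D: left subtree has 0 nodes { }, right has 1 {V}.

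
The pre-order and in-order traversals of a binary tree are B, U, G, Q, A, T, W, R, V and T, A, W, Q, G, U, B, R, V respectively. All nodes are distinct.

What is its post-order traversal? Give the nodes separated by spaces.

The first element of pre-order is the root; it splits in-order into left and right subtrees.
Root B: left subtree has 6 nodes {T, A, W, Q, G, U}, right has 2 {R, V}.
  Root U: left subtree has 5 nodes {T, A, W, Q, G}, right has 0 { }.
    Root G: left subtree has 4 nodes {T, A, W, Q}, right has 0 { }.
      Root Q: left subtree has 3 nodes {T, A, W}, right has 0 { }.
        Root A: left subtree has 1 node {T}, right has 1 {W}.
  Root R: left subtree has 0 nodes { }, right has 1 {V}.

T W A Q G U V R B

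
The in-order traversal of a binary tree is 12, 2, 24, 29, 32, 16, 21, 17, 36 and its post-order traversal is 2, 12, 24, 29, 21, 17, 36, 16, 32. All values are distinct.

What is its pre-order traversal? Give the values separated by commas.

32, 29, 24, 12, 2, 16, 36, 17, 21

The last element of post-order is the root; it splits in-order into left and right subtrees.
Root 32: left subtree has 4 nodes {12, 2, 24, 29}, right has 4 {16, 21, 17, 36}.
  Root 29: left subtree has 3 nodes {12, 2, 24}, right has 0 { }.
    Root 24: left subtree has 2 nodes {12, 2}, right has 0 { }.
      Root 12: left subtree has 0 nodes { }, right has 1 {2}.
  Root 16: left subtree has 0 nodes { }, right has 3 {21, 17, 36}.
    Root 36: left subtree has 2 nodes {21, 17}, right has 0 { }.
      Root 17: left subtree has 1 node {21}, right has 0 { }.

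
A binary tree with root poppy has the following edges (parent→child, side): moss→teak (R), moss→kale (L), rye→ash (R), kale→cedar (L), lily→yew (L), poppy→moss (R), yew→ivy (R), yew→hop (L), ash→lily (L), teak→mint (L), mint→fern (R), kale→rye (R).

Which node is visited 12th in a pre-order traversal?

mint

Pre-order visits the node, then its left subtree, then its right subtree.
Visit poppy.
At poppy: no left child.
At poppy: go right to moss.
  Visit moss.
  At moss: go left to kale.
    Visit kale.
    At kale: go left to cedar.
      cedar is a leaf — visit cedar.
    At kale: go right to rye.
      Visit rye.
      At rye: no left child.
      At rye: go right to ash.
        Visit ash.
        At ash: go left to lily.
          Visit lily.
          At lily: go left to yew.
            Visit yew.
            At yew: go left to hop.
              hop is a leaf — visit hop.
            At yew: go right to ivy.
              ivy is a leaf — visit ivy.
          At lily: no right child.
        At ash: no right child.
  At moss: go right to teak.
    Visit teak.
    At teak: go left to mint.
      Visit mint.
      At mint: no left child.
      At mint: go right to fern.
        fern is a leaf — visit fern.
    At teak: no right child.
Full pre-order sequence: poppy, moss, kale, cedar, rye, ash, lily, yew, hop, ivy, teak, mint, fern.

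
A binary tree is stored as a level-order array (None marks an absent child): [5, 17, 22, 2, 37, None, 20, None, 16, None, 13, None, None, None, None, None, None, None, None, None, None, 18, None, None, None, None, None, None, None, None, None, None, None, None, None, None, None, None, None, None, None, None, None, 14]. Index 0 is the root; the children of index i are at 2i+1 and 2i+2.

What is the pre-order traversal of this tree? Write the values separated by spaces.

Pre-order visits the node, then its left subtree, then its right subtree.
Visit 5.
At 5: go left to 17.
  Visit 17.
  At 17: go left to 2.
    Visit 2.
    At 2: no left child.
    At 2: go right to 16.
      16 is a leaf — visit 16.
  At 17: go right to 37.
    Visit 37.
    At 37: no left child.
    At 37: go right to 13.
      Visit 13.
      At 13: go left to 18.
        Visit 18.
        At 18: go left to 14.
          14 is a leaf — visit 14.
        At 18: no right child.
      At 13: no right child.
At 5: go right to 22.
  Visit 22.
  At 22: no left child.
  At 22: go right to 20.
    20 is a leaf — visit 20.

5 17 2 16 37 13 18 14 22 20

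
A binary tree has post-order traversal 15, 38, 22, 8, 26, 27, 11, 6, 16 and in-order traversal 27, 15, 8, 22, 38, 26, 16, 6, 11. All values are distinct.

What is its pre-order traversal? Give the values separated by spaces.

16 27 26 8 15 22 38 6 11

The last element of post-order is the root; it splits in-order into left and right subtrees.
Root 16: left subtree has 6 nodes {27, 15, 8, 22, 38, 26}, right has 2 {6, 11}.
  Root 27: left subtree has 0 nodes { }, right has 5 {15, 8, 22, 38, 26}.
    Root 26: left subtree has 4 nodes {15, 8, 22, 38}, right has 0 { }.
      Root 8: left subtree has 1 node {15}, right has 2 {22, 38}.
        Root 22: left subtree has 0 nodes { }, right has 1 {38}.
  Root 6: left subtree has 0 nodes { }, right has 1 {11}.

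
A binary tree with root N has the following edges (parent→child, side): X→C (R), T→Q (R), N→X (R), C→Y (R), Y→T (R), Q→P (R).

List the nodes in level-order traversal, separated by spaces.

Level-order visits nodes level by level from the root, left to right within each level.
Level 0: N
Level 1: X
Level 2: C
Level 3: Y
Level 4: T
Level 5: Q
Level 6: P

N X C Y T Q P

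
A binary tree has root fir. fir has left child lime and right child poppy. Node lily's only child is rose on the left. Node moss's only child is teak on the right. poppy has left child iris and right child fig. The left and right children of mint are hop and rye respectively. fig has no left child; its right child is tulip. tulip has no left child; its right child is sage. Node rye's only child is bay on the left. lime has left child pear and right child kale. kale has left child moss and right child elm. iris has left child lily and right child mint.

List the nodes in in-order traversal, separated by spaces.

In-order visits the left subtree, then the node, then the right subtree.
At fir: go left to lime.
  At lime: go left to pear.
    pear is a leaf — visit pear.
  Visit lime.
  At lime: go right to kale.
    At kale: go left to moss.
      At moss: no left child.
      Visit moss.
      At moss: go right to teak.
        teak is a leaf — visit teak.
    Visit kale.
    At kale: go right to elm.
      elm is a leaf — visit elm.
Visit fir.
At fir: go right to poppy.
  At poppy: go left to iris.
    At iris: go left to lily.
      At lily: go left to rose.
        rose is a leaf — visit rose.
      Visit lily.
      At lily: no right child.
    Visit iris.
    At iris: go right to mint.
      At mint: go left to hop.
        hop is a leaf — visit hop.
      Visit mint.
      At mint: go right to rye.
        At rye: go left to bay.
          bay is a leaf — visit bay.
        Visit rye.
        At rye: no right child.
  Visit poppy.
  At poppy: go right to fig.
    At fig: no left child.
    Visit fig.
    At fig: go right to tulip.
      At tulip: no left child.
      Visit tulip.
      At tulip: go right to sage.
        sage is a leaf — visit sage.

pear lime moss teak kale elm fir rose lily iris hop mint bay rye poppy fig tulip sage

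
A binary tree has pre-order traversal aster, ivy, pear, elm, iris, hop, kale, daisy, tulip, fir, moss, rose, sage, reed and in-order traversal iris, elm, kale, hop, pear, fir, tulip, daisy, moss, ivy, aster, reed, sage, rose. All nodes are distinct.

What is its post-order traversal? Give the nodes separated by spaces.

The first element of pre-order is the root; it splits in-order into left and right subtrees.
Root aster: left subtree has 10 nodes {iris, elm, kale, hop, pear, fir, tulip, daisy, moss, ivy}, right has 3 {reed, sage, rose}.
  Root ivy: left subtree has 9 nodes {iris, elm, kale, hop, pear, fir, tulip, daisy, moss}, right has 0 { }.
    Root pear: left subtree has 4 nodes {iris, elm, kale, hop}, right has 4 {fir, tulip, daisy, moss}.
      Root elm: left subtree has 1 node {iris}, right has 2 {kale, hop}.
        Root hop: left subtree has 1 node {kale}, right has 0 { }.
      Root daisy: left subtree has 2 nodes {fir, tulip}, right has 1 {moss}.
        Root tulip: left subtree has 1 node {fir}, right has 0 { }.
  Root rose: left subtree has 2 nodes {reed, sage}, right has 0 { }.
    Root sage: left subtree has 1 node {reed}, right has 0 { }.

iris kale hop elm fir tulip moss daisy pear ivy reed sage rose aster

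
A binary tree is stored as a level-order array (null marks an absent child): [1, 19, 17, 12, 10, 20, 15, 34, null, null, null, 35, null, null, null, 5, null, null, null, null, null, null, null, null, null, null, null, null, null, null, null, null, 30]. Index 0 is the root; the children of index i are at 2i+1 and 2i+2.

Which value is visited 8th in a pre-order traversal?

17

Pre-order visits the node, then its left subtree, then its right subtree.
Visit 1.
At 1: go left to 19.
  Visit 19.
  At 19: go left to 12.
    Visit 12.
    At 12: go left to 34.
      Visit 34.
      At 34: go left to 5.
        Visit 5.
        At 5: no left child.
        At 5: go right to 30.
          30 is a leaf — visit 30.
      At 34: no right child.
    At 12: no right child.
  At 19: go right to 10.
    10 is a leaf — visit 10.
At 1: go right to 17.
  Visit 17.
  At 17: go left to 20.
    Visit 20.
    At 20: go left to 35.
      35 is a leaf — visit 35.
    At 20: no right child.
  At 17: go right to 15.
    15 is a leaf — visit 15.
Full pre-order sequence: 1, 19, 12, 34, 5, 30, 10, 17, 20, 35, 15.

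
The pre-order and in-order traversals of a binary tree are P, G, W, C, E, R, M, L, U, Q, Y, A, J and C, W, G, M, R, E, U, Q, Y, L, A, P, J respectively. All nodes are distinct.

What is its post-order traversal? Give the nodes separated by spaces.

C W M R Y Q U A L E G J P

The first element of pre-order is the root; it splits in-order into left and right subtrees.
Root P: left subtree has 11 nodes {C, W, G, M, R, E, U, Q, Y, L, A}, right has 1 {J}.
  Root G: left subtree has 2 nodes {C, W}, right has 8 {M, R, E, U, Q, Y, L, A}.
    Root W: left subtree has 1 node {C}, right has 0 { }.
    Root E: left subtree has 2 nodes {M, R}, right has 5 {U, Q, Y, L, A}.
      Root R: left subtree has 1 node {M}, right has 0 { }.
      Root L: left subtree has 3 nodes {U, Q, Y}, right has 1 {A}.
        Root U: left subtree has 0 nodes { }, right has 2 {Q, Y}.
          Root Q: left subtree has 0 nodes { }, right has 1 {Y}.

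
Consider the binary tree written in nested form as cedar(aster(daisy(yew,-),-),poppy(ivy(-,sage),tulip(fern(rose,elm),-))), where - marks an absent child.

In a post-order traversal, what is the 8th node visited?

fern

Post-order visits the left subtree, then the right subtree, then the node.
At cedar: go left to aster.
  At aster: go left to daisy.
    At daisy: go left to yew.
      yew is a leaf — visit yew.
    At daisy: no right child.
    Visit daisy.
  At aster: no right child.
  Visit aster.
At cedar: go right to poppy.
  At poppy: go left to ivy.
    At ivy: no left child.
    At ivy: go right to sage.
      sage is a leaf — visit sage.
    Visit ivy.
  At poppy: go right to tulip.
    At tulip: go left to fern.
      At fern: go left to rose.
        rose is a leaf — visit rose.
      At fern: go right to elm.
        elm is a leaf — visit elm.
      Visit fern.
    At tulip: no right child.
    Visit tulip.
  Visit poppy.
Visit cedar.
Full post-order sequence: yew, daisy, aster, sage, ivy, rose, elm, fern, tulip, poppy, cedar.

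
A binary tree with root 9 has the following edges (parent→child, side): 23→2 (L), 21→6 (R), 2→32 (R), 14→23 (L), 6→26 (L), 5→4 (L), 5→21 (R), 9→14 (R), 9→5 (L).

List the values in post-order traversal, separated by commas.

4, 26, 6, 21, 5, 32, 2, 23, 14, 9

Post-order visits the left subtree, then the right subtree, then the node.
At 9: go left to 5.
  At 5: go left to 4.
    4 is a leaf — visit 4.
  At 5: go right to 21.
    At 21: no left child.
    At 21: go right to 6.
      At 6: go left to 26.
        26 is a leaf — visit 26.
      At 6: no right child.
      Visit 6.
    Visit 21.
  Visit 5.
At 9: go right to 14.
  At 14: go left to 23.
    At 23: go left to 2.
      At 2: no left child.
      At 2: go right to 32.
        32 is a leaf — visit 32.
      Visit 2.
    At 23: no right child.
    Visit 23.
  At 14: no right child.
  Visit 14.
Visit 9.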